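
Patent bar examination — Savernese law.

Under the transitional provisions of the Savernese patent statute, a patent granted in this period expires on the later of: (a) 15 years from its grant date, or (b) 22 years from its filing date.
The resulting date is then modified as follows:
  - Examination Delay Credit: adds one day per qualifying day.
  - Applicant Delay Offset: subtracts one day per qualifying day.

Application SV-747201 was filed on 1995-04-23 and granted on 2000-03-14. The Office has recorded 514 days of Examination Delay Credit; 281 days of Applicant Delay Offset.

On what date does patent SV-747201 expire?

(a) grant + 15 years → 14 March 2015.
(b) filing + 22 years → 23 April 2017.
Later of the two: 23 April 2017.
Examination Delay Credit: +514 days → 19 September 2018.
Applicant Delay Offset: −281 days → 12 December 2017.

2017-12-12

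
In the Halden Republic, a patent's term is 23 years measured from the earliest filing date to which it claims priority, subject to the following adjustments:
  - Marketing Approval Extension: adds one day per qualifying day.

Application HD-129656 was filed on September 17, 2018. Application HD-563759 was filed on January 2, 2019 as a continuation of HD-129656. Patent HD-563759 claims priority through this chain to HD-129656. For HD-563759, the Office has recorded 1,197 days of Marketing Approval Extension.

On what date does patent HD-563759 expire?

2044-12-27

Earliest priority filing: 17 September 2018.
Base term: 17 September 2018 + 23 years → 17 September 2041.
Marketing Approval Extension: +1197 days → 27 December 2044.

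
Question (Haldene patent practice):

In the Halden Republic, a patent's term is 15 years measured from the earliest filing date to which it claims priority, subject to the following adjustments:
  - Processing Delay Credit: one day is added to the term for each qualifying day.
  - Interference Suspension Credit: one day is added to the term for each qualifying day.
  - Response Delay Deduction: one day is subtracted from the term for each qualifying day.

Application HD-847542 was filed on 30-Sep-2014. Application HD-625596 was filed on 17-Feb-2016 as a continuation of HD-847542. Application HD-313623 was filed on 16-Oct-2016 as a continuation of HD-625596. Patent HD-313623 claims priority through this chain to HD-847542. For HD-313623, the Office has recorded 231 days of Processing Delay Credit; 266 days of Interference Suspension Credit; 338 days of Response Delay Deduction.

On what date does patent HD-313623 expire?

Earliest priority filing: 30 September 2014.
Base term: 30 September 2014 + 15 years → 30 September 2029.
Processing Delay Credit: +231 days → 19 May 2030.
Interference Suspension Credit: +266 days → 9 February 2031.
Response Delay Deduction: −338 days → 8 March 2030.

2030-03-08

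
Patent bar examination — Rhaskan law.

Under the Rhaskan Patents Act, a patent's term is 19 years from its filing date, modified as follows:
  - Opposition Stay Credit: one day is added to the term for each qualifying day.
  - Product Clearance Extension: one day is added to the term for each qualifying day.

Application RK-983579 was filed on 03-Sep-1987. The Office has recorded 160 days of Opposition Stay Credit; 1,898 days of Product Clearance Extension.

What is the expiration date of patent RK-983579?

Base term: filing date + 19 years → 3 September 2006.
Opposition Stay Credit: +160 days → 10 February 2007.
Product Clearance Extension: +1898 days → 22 April 2012.

April 22, 2012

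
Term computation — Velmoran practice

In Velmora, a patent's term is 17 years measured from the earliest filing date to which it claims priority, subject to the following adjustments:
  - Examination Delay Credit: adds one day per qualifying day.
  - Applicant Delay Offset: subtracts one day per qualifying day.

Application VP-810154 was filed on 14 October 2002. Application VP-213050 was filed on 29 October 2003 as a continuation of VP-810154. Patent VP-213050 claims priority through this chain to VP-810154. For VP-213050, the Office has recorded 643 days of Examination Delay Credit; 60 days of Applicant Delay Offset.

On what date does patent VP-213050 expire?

2021-05-19

Earliest priority filing: 14 October 2002.
Base term: 14 October 2002 + 17 years → 14 October 2019.
Examination Delay Credit: +643 days → 18 July 2021.
Applicant Delay Offset: −60 days → 19 May 2021.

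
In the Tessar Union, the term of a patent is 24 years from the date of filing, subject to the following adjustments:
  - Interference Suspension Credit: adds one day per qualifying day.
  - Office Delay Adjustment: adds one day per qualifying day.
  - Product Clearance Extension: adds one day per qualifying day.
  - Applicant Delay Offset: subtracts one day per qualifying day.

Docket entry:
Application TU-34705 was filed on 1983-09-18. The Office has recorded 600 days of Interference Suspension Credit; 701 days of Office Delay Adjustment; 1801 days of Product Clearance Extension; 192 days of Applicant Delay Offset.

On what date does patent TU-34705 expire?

September 6, 2015

Base term: filing date + 24 years → 18 September 2007.
Interference Suspension Credit: +600 days → 10 May 2009.
Office Delay Adjustment: +701 days → 11 April 2011.
Product Clearance Extension: +1801 days → 16 March 2016.
Applicant Delay Offset: −192 days → 6 September 2015.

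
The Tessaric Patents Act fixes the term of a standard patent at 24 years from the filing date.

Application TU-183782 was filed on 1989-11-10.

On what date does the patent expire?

Filing date + 24 years → 10 November 2013.

November 10, 2013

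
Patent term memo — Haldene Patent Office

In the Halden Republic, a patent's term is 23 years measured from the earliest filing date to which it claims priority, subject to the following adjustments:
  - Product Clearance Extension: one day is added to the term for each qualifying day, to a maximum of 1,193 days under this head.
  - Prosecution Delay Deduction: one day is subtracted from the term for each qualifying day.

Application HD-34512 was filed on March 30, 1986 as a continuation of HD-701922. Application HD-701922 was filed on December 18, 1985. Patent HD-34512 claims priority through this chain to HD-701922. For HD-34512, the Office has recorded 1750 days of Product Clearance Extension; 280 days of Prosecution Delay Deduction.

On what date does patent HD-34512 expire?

Earliest priority filing: 18 December 1985.
Base term: 18 December 1985 + 23 years → 18 December 2008.
Product Clearance Extension: 1750 days claimed exceeds the 1193-day cap, so +1193 days → 25 March 2012.
Prosecution Delay Deduction: −280 days → 19 June 2011.

2011-06-19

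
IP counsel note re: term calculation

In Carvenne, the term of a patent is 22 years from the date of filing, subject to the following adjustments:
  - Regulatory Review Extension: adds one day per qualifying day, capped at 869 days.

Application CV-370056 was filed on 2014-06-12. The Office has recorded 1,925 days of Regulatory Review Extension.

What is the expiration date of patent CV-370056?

October 29, 2038

Base term: filing date + 22 years → 12 June 2036.
Regulatory Review Extension: 1925 days claimed exceeds the 869-day cap, so +869 days → 29 October 2038.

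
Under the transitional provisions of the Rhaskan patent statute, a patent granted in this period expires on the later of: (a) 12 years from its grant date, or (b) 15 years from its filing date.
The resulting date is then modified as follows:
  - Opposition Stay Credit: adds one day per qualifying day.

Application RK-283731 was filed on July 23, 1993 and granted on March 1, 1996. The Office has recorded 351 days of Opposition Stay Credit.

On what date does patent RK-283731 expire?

2009-07-09

(a) grant + 12 years → 1 March 2008.
(b) filing + 15 years → 23 July 2008.
Later of the two: 23 July 2008.
Opposition Stay Credit: +351 days → 9 July 2009.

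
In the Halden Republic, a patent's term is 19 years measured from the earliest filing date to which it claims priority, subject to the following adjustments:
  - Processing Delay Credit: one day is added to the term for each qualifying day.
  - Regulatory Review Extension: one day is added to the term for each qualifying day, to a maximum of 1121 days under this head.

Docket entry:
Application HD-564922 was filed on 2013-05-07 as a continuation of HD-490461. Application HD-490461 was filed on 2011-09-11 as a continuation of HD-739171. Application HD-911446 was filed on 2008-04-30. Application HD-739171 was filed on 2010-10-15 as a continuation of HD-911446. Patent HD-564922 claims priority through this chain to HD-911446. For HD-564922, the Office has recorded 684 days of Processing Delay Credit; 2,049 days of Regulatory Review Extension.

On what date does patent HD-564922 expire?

April 8, 2032

Earliest priority filing: 30 April 2008.
Base term: 30 April 2008 + 19 years → 30 April 2027.
Processing Delay Credit: +684 days → 14 March 2029.
Regulatory Review Extension: 2049 days claimed exceeds the 1121-day cap, so +1121 days → 8 April 2032.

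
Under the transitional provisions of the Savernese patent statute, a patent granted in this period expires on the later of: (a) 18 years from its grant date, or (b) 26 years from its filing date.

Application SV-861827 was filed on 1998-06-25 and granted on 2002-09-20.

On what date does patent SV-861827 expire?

June 25, 2024

(a) grant + 18 years → 20 September 2020.
(b) filing + 26 years → 25 June 2024.
Later of the two: 25 June 2024.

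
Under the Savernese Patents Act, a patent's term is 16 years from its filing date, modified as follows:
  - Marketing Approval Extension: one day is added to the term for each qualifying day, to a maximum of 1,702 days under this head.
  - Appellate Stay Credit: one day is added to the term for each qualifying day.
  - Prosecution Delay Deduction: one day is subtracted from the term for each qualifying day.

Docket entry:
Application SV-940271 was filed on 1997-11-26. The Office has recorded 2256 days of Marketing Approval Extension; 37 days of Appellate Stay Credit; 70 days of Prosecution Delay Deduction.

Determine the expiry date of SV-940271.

2018-06-22

Base term: filing date + 16 years → 26 November 2013.
Marketing Approval Extension: 2256 days claimed exceeds the 1702-day cap, so +1702 days → 25 July 2018.
Appellate Stay Credit: +37 days → 31 August 2018.
Prosecution Delay Deduction: −70 days → 22 June 2018.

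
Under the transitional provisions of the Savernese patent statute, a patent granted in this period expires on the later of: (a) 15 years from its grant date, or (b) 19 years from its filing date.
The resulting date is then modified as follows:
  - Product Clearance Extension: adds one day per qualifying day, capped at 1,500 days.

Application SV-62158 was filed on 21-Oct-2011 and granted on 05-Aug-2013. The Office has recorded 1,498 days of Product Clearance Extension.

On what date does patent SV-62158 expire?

November 27, 2034

(a) grant + 15 years → 5 August 2028.
(b) filing + 19 years → 21 October 2030.
Later of the two: 21 October 2030.
Product Clearance Extension: 1498 days (within the 1500-day cap) → +1498 days → 27 November 2034.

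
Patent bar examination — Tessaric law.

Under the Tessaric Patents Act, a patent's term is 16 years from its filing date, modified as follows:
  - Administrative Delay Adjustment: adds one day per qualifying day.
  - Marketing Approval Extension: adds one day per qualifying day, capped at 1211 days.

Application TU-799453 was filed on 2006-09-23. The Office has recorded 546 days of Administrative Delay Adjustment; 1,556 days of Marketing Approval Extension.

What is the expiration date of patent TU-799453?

2027-07-16

Base term: filing date + 16 years → 23 September 2022.
Administrative Delay Adjustment: +546 days → 22 March 2024.
Marketing Approval Extension: 1556 days claimed exceeds the 1211-day cap, so +1211 days → 16 July 2027.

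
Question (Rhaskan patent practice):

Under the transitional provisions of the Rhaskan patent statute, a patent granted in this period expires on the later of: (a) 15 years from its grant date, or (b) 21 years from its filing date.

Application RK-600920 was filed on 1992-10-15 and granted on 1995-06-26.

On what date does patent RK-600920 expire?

(a) grant + 15 years → 26 June 2010.
(b) filing + 21 years → 15 October 2013.
Later of the two: 15 October 2013.

2013-10-15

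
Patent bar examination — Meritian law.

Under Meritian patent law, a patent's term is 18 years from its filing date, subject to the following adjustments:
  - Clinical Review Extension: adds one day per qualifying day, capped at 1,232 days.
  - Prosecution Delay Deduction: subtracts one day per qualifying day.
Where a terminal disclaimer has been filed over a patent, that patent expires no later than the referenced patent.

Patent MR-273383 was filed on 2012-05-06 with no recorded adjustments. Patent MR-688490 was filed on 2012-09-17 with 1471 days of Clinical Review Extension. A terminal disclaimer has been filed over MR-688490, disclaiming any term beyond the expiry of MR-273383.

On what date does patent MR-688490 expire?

Natural term of MR-688490:
  Base: filing + 18 years → 17 September 2030.
  Clinical Review Extension: 1471 days claimed exceeds the 1232-day cap, so +1232 days → 31 January 2034.
Expiry of referenced patent MR-273383:
  Base: filing + 18 years → 6 May 2030.
Terminal disclaimer: MR-688490 expires on the earlier of 31 January 2034 and 6 May 2030.

2030-05-06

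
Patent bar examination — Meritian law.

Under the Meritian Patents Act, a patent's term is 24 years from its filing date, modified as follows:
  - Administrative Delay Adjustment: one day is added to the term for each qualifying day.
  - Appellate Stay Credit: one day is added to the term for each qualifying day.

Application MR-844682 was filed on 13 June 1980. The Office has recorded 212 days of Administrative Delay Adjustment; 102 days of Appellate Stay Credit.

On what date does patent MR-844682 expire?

2005-04-23

Base term: filing date + 24 years → 13 June 2004.
Administrative Delay Adjustment: +212 days → 11 January 2005.
Appellate Stay Credit: +102 days → 23 April 2005.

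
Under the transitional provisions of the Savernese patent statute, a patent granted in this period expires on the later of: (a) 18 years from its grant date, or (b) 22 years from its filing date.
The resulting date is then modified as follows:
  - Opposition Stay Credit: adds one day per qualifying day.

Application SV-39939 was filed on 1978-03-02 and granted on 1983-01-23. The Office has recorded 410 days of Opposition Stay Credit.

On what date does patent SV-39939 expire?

March 9, 2002

(a) grant + 18 years → 23 January 2001.
(b) filing + 22 years → 2 March 2000.
Later of the two: 23 January 2001.
Opposition Stay Credit: +410 days → 9 March 2002.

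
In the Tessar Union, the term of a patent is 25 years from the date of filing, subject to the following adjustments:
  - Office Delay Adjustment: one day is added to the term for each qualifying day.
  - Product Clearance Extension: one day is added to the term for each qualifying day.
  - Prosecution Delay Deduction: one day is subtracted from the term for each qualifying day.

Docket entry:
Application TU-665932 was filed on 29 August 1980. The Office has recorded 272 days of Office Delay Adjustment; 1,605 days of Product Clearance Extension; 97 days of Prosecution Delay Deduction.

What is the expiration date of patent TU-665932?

Base term: filing date + 25 years → 29 August 2005.
Office Delay Adjustment: +272 days → 28 May 2006.
Product Clearance Extension: +1605 days → 19 October 2010.
Prosecution Delay Deduction: −97 days → 14 July 2010.

July 14, 2010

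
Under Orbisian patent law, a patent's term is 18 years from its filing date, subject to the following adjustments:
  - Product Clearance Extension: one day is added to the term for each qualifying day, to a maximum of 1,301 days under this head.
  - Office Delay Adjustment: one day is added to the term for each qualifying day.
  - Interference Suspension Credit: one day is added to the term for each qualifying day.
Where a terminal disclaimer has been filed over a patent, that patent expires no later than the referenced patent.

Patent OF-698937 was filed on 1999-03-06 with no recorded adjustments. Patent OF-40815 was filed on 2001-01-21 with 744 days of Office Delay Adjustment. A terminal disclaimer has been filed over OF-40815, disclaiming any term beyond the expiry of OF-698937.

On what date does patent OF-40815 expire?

2017-03-06

Natural term of OF-40815:
  Base: filing + 18 years → 21 January 2019.
  Office Delay Adjustment: +744 days → 3 February 2021.
Expiry of referenced patent OF-698937:
  Base: filing + 18 years → 6 March 2017.
Terminal disclaimer: OF-40815 expires on the earlier of 3 February 2021 and 6 March 2017.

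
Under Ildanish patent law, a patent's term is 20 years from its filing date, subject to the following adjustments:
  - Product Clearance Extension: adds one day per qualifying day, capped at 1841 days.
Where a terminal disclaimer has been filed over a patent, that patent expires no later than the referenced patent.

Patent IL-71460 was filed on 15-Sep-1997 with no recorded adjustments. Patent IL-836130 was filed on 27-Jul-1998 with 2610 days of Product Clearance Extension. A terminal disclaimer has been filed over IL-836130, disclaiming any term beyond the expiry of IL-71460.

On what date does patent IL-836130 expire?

Natural term of IL-836130:
  Base: filing + 20 years → 27 July 2018.
  Product Clearance Extension: 2610 days claimed exceeds the 1841-day cap, so +1841 days → 11 August 2023.
Expiry of referenced patent IL-71460:
  Base: filing + 20 years → 15 September 2017.
Terminal disclaimer: IL-836130 expires on the earlier of 11 August 2023 and 15 September 2017.

September 15, 2017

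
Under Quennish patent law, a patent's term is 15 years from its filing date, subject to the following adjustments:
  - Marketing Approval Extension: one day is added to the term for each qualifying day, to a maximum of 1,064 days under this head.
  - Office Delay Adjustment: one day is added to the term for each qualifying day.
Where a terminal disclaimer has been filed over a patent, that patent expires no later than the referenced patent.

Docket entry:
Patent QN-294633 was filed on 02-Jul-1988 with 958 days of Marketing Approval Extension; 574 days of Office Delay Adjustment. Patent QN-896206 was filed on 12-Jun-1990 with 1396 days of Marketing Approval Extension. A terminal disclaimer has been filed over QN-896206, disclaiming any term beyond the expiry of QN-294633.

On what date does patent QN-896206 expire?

September 11, 2007

Natural term of QN-896206:
  Base: filing + 15 years → 12 June 2005.
  Marketing Approval Extension: 1396 days claimed exceeds the 1064-day cap, so +1064 days → 11 May 2008.
Expiry of referenced patent QN-294633:
  Base: filing + 15 years → 2 July 2003.
  Marketing Approval Extension: 958 days (within the 1064-day cap) → +958 days → 14 February 2006.
  Office Delay Adjustment: +574 days → 11 September 2007.
Terminal disclaimer: QN-896206 expires on the earlier of 11 May 2008 and 11 September 2007.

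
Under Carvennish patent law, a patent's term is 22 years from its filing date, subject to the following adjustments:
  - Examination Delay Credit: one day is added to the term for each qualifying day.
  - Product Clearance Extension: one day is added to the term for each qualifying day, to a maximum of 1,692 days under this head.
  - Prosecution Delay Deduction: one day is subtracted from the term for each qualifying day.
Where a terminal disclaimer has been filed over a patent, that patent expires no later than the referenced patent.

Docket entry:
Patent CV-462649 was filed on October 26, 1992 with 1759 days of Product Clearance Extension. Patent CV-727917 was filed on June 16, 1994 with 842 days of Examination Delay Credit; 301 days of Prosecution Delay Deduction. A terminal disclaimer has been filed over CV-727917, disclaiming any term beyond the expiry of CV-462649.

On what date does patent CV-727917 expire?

2017-12-09

Natural term of CV-727917:
  Base: filing + 22 years → 16 June 2016.
  Examination Delay Credit: +842 days → 6 October 2018.
  Prosecution Delay Deduction: −301 days → 9 December 2017.
Expiry of referenced patent CV-462649:
  Base: filing + 22 years → 26 October 2014.
  Product Clearance Extension: 1759 days claimed exceeds the 1692-day cap, so +1692 days → 14 June 2019.
Terminal disclaimer: CV-727917 expires on the earlier of 9 December 2017 and 14 June 2019.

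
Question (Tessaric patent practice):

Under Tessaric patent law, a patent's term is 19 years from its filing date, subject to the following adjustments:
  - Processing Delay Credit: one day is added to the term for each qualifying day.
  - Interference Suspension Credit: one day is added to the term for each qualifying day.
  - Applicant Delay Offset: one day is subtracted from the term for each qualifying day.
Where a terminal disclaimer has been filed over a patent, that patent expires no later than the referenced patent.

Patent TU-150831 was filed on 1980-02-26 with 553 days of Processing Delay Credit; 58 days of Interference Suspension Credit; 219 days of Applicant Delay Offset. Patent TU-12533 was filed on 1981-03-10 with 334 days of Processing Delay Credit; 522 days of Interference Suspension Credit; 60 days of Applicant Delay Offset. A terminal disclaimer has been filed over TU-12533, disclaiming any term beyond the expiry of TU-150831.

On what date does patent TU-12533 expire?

March 24, 2000

Natural term of TU-12533:
  Base: filing + 19 years → 10 March 2000.
  Processing Delay Credit: +334 days → 7 February 2001.
  Interference Suspension Credit: +522 days → 14 July 2002.
  Applicant Delay Offset: −60 days → 15 May 2002.
Expiry of referenced patent TU-150831:
  Base: filing + 19 years → 26 February 1999.
  Processing Delay Credit: +553 days → 1 September 2000.
  Interference Suspension Credit: +58 days → 29 October 2000.
  Applicant Delay Offset: −219 days → 24 March 2000.
Terminal disclaimer: TU-12533 expires on the earlier of 15 May 2002 and 24 March 2000.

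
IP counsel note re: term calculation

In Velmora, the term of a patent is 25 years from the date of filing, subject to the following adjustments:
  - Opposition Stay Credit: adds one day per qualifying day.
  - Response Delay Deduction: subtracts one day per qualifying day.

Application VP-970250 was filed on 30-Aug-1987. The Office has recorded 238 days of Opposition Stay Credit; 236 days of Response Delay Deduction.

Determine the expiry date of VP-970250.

September 1, 2012

Base term: filing date + 25 years → 30 August 2012.
Opposition Stay Credit: +238 days → 25 April 2013.
Response Delay Deduction: −236 days → 1 September 2012.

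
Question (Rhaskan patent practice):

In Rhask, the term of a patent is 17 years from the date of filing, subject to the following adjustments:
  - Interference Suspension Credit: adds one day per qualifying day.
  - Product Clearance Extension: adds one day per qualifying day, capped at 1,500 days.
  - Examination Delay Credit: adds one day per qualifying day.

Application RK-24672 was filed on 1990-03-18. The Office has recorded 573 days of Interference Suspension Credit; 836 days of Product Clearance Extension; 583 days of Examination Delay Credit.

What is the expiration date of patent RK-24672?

Base term: filing date + 17 years → 18 March 2007.
Interference Suspension Credit: +573 days → 11 October 2008.
Product Clearance Extension: 836 days (within the 1500-day cap) → +836 days → 25 January 2011.
Examination Delay Credit: +583 days → 30 August 2012.

2012-08-30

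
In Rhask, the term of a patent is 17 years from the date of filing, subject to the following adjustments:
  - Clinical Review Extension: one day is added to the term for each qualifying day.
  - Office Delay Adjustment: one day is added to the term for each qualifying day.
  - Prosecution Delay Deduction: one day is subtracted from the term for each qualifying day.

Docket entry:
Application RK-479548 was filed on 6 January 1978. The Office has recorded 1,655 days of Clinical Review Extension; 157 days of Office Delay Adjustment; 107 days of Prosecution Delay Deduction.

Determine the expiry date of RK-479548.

Base term: filing date + 17 years → 6 January 1995.
Clinical Review Extension: +1655 days → 19 July 1999.
Office Delay Adjustment: +157 days → 23 December 1999.
Prosecution Delay Deduction: −107 days → 7 September 1999.

1999-09-07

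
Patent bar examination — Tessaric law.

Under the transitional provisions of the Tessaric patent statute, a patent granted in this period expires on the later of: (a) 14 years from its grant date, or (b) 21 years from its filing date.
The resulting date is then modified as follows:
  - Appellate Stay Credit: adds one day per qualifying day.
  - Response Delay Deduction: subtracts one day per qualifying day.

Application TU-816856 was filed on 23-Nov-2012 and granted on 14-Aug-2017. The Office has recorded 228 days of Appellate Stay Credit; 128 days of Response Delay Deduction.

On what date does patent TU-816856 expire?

March 3, 2034

(a) grant + 14 years → 14 August 2031.
(b) filing + 21 years → 23 November 2033.
Later of the two: 23 November 2033.
Appellate Stay Credit: +228 days → 9 July 2034.
Response Delay Deduction: −128 days → 3 March 2034.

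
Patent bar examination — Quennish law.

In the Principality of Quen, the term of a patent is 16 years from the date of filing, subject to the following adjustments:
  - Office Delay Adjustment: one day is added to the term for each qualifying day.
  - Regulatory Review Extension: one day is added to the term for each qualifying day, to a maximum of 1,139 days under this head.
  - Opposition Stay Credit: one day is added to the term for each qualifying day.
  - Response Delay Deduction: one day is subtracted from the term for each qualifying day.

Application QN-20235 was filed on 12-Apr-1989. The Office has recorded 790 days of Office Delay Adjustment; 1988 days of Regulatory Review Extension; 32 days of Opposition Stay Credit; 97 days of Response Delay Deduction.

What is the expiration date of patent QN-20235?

2010-05-20

Base term: filing date + 16 years → 12 April 2005.
Office Delay Adjustment: +790 days → 11 June 2007.
Regulatory Review Extension: 1988 days claimed exceeds the 1139-day cap, so +1139 days → 24 July 2010.
Opposition Stay Credit: +32 days → 25 August 2010.
Response Delay Deduction: −97 days → 20 May 2010.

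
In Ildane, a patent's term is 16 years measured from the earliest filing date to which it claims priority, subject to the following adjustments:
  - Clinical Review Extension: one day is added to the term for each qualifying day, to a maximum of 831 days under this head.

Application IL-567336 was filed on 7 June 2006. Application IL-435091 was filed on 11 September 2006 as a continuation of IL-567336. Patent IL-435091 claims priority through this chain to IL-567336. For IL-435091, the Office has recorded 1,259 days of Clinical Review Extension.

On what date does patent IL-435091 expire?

Earliest priority filing: 7 June 2006.
Base term: 7 June 2006 + 16 years → 7 June 2022.
Clinical Review Extension: 1259 days claimed exceeds the 831-day cap, so +831 days → 15 September 2024.

September 15, 2024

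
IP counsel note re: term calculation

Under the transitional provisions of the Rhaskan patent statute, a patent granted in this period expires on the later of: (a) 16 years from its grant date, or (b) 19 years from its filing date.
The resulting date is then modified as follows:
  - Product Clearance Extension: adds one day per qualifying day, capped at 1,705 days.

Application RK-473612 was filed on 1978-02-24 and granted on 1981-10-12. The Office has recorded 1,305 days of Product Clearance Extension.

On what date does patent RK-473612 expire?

May 9, 2001

(a) grant + 16 years → 12 October 1997.
(b) filing + 19 years → 24 February 1997.
Later of the two: 12 October 1997.
Product Clearance Extension: 1305 days (within the 1705-day cap) → +1305 days → 9 May 2001.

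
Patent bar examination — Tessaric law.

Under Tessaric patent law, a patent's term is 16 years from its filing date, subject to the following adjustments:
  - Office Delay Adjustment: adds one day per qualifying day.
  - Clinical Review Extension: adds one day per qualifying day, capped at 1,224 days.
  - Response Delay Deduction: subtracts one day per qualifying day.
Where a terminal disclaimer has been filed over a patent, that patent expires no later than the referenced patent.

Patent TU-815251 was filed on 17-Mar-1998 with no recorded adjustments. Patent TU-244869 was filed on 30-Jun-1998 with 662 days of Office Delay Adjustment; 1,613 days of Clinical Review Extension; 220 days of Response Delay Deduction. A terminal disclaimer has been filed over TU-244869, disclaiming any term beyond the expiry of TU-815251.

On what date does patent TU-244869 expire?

Natural term of TU-244869:
  Base: filing + 16 years → 30 June 2014.
  Office Delay Adjustment: +662 days → 22 April 2016.
  Clinical Review Extension: 1613 days claimed exceeds the 1224-day cap, so +1224 days → 29 August 2019.
  Response Delay Deduction: −220 days → 21 January 2019.
Expiry of referenced patent TU-815251:
  Base: filing + 16 years → 17 March 2014.
Terminal disclaimer: TU-244869 expires on the earlier of 21 January 2019 and 17 March 2014.

2014-03-17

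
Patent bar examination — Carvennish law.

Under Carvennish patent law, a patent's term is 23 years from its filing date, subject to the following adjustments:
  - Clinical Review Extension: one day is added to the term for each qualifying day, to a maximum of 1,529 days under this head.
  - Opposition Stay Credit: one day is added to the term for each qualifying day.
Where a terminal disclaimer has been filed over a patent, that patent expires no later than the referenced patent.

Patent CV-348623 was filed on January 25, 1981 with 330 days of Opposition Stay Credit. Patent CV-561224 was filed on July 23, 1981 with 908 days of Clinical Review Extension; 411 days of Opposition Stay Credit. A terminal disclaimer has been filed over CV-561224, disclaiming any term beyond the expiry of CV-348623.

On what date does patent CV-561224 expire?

2004-12-20

Natural term of CV-561224:
  Base: filing + 23 years → 23 July 2004.
  Clinical Review Extension: 908 days (within the 1529-day cap) → +908 days → 17 January 2007.
  Opposition Stay Credit: +411 days → 3 March 2008.
Expiry of referenced patent CV-348623:
  Base: filing + 23 years → 25 January 2004.
  Opposition Stay Credit: +330 days → 20 December 2004.
Terminal disclaimer: CV-561224 expires on the earlier of 3 March 2008 and 20 December 2004.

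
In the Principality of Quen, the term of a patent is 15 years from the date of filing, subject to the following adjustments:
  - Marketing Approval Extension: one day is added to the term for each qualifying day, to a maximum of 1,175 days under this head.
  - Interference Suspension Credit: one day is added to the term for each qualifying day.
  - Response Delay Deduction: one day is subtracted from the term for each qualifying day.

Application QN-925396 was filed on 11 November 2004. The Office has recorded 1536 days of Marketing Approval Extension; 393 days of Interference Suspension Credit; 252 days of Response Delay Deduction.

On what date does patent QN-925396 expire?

June 19, 2023

Base term: filing date + 15 years → 11 November 2019.
Marketing Approval Extension: 1536 days claimed exceeds the 1175-day cap, so +1175 days → 29 January 2023.
Interference Suspension Credit: +393 days → 26 February 2024.
Response Delay Deduction: −252 days → 19 June 2023.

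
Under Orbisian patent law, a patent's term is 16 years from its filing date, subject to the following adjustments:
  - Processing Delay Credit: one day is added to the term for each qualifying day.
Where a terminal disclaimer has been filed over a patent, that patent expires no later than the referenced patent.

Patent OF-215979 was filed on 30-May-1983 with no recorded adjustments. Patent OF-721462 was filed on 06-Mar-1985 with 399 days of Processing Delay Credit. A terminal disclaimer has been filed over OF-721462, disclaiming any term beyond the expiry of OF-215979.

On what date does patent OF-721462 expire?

1999-05-30

Natural term of OF-721462:
  Base: filing + 16 years → 6 March 2001.
  Processing Delay Credit: +399 days → 9 April 2002.
Expiry of referenced patent OF-215979:
  Base: filing + 16 years → 30 May 1999.
Terminal disclaimer: OF-721462 expires on the earlier of 9 April 2002 and 30 May 1999.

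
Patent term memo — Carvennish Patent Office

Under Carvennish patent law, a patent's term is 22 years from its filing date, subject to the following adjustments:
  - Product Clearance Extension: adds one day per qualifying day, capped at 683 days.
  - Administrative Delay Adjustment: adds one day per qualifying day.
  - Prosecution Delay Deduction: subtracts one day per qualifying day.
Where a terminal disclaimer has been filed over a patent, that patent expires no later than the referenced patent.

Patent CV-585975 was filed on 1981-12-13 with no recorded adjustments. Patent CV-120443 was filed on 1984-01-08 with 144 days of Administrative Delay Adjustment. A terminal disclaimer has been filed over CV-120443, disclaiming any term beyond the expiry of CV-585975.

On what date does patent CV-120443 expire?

Natural term of CV-120443:
  Base: filing + 22 years → 8 January 2006.
  Administrative Delay Adjustment: +144 days → 1 June 2006.
Expiry of referenced patent CV-585975:
  Base: filing + 22 years → 13 December 2003.
Terminal disclaimer: CV-120443 expires on the earlier of 1 June 2006 and 13 December 2003.

December 13, 2003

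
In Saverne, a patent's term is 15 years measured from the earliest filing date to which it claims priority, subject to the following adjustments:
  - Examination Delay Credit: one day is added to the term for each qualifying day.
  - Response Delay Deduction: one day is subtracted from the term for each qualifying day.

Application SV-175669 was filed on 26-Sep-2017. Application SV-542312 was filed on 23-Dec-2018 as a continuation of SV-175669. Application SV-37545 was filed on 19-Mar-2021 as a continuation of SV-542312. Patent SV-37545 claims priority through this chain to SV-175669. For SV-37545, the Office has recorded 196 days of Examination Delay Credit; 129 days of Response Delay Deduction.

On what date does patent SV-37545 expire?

2032-12-02

Earliest priority filing: 26 September 2017.
Base term: 26 September 2017 + 15 years → 26 September 2032.
Examination Delay Credit: +196 days → 10 April 2033.
Response Delay Deduction: −129 days → 2 December 2032.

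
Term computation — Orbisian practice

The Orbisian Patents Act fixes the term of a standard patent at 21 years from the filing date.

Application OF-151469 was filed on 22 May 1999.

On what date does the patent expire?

Filing date + 21 years → 22 May 2020.

May 22, 2020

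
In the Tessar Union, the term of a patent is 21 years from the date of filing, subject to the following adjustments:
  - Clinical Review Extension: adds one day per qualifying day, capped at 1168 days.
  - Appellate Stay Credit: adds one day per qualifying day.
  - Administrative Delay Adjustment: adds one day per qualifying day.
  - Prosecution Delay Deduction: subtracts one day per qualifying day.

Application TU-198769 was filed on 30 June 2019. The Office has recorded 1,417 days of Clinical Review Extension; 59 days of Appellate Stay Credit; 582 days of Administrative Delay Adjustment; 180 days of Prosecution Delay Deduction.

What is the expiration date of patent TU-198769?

Base term: filing date + 21 years → 30 June 2040.
Clinical Review Extension: 1417 days claimed exceeds the 1168-day cap, so +1168 days → 11 September 2043.
Appellate Stay Credit: +59 days → 9 November 2043.
Administrative Delay Adjustment: +582 days → 13 June 2045.
Prosecution Delay Deduction: −180 days → 15 December 2044.

December 15, 2044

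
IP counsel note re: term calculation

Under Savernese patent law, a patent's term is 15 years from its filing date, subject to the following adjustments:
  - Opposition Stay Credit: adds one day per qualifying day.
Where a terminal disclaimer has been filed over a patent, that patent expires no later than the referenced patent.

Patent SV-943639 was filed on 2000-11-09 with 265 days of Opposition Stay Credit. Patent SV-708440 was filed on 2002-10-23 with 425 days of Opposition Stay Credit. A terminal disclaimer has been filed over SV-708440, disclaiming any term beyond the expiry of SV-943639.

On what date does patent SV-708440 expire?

Natural term of SV-708440:
  Base: filing + 15 years → 23 October 2017.
  Opposition Stay Credit: +425 days → 22 December 2018.
Expiry of referenced patent SV-943639:
  Base: filing + 15 years → 9 November 2015.
  Opposition Stay Credit: +265 days → 31 July 2016.
Terminal disclaimer: SV-708440 expires on the earlier of 22 December 2018 and 31 July 2016.

2016-07-31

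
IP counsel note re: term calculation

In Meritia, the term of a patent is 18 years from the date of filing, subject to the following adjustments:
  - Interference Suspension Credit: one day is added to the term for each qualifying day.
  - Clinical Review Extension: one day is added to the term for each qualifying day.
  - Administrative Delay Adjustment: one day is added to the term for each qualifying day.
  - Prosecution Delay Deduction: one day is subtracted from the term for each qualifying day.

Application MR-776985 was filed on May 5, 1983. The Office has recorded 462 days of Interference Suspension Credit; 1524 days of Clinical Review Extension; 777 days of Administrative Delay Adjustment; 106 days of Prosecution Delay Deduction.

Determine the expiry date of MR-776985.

Base term: filing date + 18 years → 5 May 2001.
Interference Suspension Credit: +462 days → 10 August 2002.
Clinical Review Extension: +1524 days → 12 October 2006.
Administrative Delay Adjustment: +777 days → 27 November 2008.
Prosecution Delay Deduction: −106 days → 13 August 2008.

2008-08-13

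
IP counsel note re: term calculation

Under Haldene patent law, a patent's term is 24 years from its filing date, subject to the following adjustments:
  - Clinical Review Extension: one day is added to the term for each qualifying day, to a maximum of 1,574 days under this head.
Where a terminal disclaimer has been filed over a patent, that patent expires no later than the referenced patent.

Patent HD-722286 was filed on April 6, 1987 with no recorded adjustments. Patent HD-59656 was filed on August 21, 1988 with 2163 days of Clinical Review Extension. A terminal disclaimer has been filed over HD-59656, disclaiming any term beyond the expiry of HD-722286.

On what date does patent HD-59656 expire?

April 6, 2011

Natural term of HD-59656:
  Base: filing + 24 years → 21 August 2012.
  Clinical Review Extension: 2163 days claimed exceeds the 1574-day cap, so +1574 days → 12 December 2016.
Expiry of referenced patent HD-722286:
  Base: filing + 24 years → 6 April 2011.
Terminal disclaimer: HD-59656 expires on the earlier of 12 December 2016 and 6 April 2011.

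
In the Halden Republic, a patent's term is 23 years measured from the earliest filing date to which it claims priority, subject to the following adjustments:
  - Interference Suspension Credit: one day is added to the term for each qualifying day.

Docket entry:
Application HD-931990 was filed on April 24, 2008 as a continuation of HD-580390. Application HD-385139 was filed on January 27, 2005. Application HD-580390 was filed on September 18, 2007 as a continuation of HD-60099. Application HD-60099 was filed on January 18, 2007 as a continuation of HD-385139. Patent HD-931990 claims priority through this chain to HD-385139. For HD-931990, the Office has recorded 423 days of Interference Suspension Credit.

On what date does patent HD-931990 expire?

2029-03-25

Earliest priority filing: 27 January 2005.
Base term: 27 January 2005 + 23 years → 27 January 2028.
Interference Suspension Credit: +423 days → 25 March 2029.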